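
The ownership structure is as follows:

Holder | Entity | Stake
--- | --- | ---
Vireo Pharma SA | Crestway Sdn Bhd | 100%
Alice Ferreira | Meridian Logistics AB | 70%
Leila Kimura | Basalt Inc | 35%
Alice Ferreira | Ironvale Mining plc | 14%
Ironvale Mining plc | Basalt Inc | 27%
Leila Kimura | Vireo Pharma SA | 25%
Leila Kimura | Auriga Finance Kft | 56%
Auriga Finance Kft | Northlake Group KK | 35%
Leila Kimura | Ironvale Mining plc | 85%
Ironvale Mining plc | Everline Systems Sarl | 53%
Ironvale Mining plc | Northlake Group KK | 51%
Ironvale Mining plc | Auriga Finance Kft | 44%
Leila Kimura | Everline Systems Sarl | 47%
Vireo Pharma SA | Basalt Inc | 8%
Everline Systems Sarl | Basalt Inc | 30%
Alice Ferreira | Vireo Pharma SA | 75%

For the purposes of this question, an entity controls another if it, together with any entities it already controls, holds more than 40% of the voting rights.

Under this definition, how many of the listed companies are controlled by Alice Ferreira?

Alice holds 75% of Vireo, so Alice controls Vireo.
Alice holds 70% of Meridian, so Alice controls Meridian.
Vireo holds 100% of Crestway, so Alice controls Crestway.
No other company's threshold is met.
Alice controls 3 companies.

3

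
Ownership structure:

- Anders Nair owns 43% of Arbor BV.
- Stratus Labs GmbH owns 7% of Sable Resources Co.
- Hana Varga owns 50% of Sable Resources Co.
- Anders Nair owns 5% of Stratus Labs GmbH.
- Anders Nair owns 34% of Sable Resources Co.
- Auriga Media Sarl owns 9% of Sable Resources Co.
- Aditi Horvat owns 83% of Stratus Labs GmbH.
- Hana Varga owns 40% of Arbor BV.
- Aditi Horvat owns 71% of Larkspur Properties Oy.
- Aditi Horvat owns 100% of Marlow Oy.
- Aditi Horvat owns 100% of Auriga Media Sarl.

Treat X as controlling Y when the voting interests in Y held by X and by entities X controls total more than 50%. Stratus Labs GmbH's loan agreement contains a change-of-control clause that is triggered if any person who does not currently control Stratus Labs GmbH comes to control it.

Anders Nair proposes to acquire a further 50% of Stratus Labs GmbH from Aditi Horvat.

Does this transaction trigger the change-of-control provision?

The purchase adds only to Anders's holdings (Aditi's stake shrinks), so Anders is the only person who could newly come to control Stratus.
Anders's largest direct stake is 43% in Arbor, which does not meet the threshold, so Anders controls no company.
In Stratus, Anders's side holds only 5%, not > 50%.
So before the transaction, Anders does not control Stratus.
After the purchase, Anders's direct stake in Stratus rises to 5% + 50% = 55%, and Aditi's stake falls to 33%.
Anders holds 55% of Stratus, so Anders controls Stratus.
Anders did not control Stratus before and does after, so the clause is triggered.

Yes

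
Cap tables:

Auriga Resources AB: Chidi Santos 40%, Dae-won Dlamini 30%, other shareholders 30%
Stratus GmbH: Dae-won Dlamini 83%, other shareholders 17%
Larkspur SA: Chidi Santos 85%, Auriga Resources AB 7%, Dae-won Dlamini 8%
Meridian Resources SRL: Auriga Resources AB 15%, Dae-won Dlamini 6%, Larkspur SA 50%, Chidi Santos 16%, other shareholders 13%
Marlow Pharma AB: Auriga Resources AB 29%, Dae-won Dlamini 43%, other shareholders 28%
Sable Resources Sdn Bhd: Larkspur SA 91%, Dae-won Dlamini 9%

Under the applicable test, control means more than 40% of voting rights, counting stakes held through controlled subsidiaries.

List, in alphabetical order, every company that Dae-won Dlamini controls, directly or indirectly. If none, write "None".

Dae-won holds 83% of Stratus, so Dae-won controls Stratus.
Dae-won holds 43% of Marlow, so Dae-won controls Marlow.
No other company's threshold is met.

Marlow Pharma AB, Stratus GmbH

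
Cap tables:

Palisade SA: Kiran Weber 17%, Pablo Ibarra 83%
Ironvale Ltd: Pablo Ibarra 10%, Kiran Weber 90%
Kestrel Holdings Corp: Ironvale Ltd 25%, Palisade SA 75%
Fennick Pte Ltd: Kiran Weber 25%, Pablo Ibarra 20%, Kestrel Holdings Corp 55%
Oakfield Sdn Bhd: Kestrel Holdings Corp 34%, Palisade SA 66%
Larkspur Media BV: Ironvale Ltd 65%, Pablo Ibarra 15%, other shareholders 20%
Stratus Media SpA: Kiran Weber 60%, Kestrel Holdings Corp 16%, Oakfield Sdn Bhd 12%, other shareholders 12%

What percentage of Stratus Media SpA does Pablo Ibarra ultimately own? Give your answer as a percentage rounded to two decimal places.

Pablo reaches Stratus along 5 paths.
Via Ironvale → Kestrel: 10% × 25% × 16% = 0.4%.
Via Palisade → Kestrel: 83% × 75% × 16% = 9.96%.
Via Ironvale → Kestrel → Oakfield: 10% × 25% × 34% × 12% = 0.102%.
Via Palisade → Kestrel → Oakfield: 83% × 75% × 34% × 12% = 2.5398%.
Via Palisade → Oakfield: 83% × 66% × 12% = 6.5736%.
Total: 0.4% + 9.96% + 0.102% + 2.5398% + 6.5736% = 19.5754%.
Rounded: 19.58%.

19.58%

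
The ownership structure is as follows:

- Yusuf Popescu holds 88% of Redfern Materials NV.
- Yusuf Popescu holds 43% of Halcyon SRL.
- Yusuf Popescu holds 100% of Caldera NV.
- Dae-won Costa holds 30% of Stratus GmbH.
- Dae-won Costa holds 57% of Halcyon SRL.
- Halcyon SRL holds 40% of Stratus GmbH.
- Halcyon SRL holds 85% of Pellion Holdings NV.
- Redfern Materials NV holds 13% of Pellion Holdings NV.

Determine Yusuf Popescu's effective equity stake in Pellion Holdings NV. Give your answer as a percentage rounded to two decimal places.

Yusuf reaches Pellion along 2 paths.
Via Halcyon: 43% × 85% = 36.55%.
Via Redfern: 88% × 13% = 11.44%.
Total: 36.55% + 11.44% = 47.99%.

47.99%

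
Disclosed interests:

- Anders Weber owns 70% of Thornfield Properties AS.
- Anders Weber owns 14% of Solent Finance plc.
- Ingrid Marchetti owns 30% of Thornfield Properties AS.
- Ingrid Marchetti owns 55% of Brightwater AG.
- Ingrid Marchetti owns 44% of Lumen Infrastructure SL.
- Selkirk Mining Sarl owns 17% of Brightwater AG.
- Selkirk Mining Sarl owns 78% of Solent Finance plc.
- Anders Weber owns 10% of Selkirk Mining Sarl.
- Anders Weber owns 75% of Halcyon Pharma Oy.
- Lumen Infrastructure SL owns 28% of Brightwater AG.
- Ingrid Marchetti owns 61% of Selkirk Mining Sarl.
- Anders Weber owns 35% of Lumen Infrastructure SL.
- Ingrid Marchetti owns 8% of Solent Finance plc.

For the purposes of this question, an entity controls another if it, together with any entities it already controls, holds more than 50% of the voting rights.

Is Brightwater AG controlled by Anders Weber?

Anders holds 70% of Thornfield, so Anders controls Thornfield.
Anders holds 75% of Halcyon, so Anders controls Halcyon.
Neither Anders nor any entity Anders controls holds any voting interest in Brightwater.
So Anders does not control Brightwater.

No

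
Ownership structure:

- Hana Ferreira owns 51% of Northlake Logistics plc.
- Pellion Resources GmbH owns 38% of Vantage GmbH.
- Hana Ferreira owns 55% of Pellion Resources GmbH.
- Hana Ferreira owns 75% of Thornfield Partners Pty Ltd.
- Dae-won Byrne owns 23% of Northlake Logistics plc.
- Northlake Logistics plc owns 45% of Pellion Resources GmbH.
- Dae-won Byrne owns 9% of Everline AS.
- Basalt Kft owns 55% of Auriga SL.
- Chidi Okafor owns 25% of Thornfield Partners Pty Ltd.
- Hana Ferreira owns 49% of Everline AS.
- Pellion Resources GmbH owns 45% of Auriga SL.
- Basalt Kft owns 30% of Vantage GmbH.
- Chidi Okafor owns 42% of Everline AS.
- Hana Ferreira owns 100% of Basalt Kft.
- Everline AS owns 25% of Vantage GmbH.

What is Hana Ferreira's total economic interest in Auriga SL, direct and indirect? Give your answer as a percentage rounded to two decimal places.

90.08%

Hana reaches Auriga along 3 paths.
Via Pellion: 55% × 45% = 24.75%.
Via Northlake → Pellion: 51% × 45% × 45% = 10.3275%.
Via Basalt: 100% × 55% = 55%.
Total: 24.75% + 10.3275% + 55% = 90.0775%.
Rounded: 90.08%.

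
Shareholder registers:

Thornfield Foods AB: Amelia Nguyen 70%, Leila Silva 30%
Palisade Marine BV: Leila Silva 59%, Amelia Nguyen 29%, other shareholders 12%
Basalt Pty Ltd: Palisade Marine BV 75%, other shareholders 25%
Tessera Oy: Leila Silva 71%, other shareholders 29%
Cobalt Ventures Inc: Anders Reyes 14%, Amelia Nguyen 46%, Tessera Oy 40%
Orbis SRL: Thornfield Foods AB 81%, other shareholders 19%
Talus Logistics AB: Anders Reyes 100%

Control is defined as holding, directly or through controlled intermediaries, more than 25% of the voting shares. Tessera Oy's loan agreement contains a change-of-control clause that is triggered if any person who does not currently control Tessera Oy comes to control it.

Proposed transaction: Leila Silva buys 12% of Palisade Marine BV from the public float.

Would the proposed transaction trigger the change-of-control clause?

The purchase changes only Leila's holdings, so Leila is the only person who could newly come to control Tessera.
Leila holds 71% of Tessera, so Leila controls Tessera.
So Leila already controls Tessera before the transaction.
After the purchase, Leila's direct stake in Palisade rises to 59% + 12% = 71%.
Leila controlled Tessera already, so this is not a new person acquiring control; every other person's position is unchanged or reduced.
No new person acquires control, so the clause is not triggered.

No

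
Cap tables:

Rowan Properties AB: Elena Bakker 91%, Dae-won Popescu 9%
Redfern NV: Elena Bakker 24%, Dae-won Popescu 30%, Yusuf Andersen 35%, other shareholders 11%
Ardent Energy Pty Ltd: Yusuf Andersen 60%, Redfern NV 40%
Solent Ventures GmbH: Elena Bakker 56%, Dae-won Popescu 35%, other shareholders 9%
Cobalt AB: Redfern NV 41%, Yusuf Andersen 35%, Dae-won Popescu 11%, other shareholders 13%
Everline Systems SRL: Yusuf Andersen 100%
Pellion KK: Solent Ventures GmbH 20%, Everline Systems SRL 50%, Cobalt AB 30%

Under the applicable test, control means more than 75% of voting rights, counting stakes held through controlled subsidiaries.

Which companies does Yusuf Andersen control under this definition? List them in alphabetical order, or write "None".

Yusuf holds 100% of Everline, so Yusuf controls Everline.
No other company's threshold is met.

Everline Systems SRL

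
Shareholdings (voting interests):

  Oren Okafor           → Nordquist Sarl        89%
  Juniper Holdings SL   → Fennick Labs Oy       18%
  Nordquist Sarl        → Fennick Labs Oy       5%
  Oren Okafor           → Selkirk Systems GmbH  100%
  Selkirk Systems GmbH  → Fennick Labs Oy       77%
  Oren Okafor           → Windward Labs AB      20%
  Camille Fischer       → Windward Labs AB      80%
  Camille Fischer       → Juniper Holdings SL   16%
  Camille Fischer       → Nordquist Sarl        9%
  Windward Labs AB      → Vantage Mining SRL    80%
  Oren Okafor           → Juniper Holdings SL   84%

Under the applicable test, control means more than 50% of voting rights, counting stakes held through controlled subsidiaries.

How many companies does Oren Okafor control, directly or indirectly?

4

Oren holds 84% of Juniper, so Oren controls Juniper.
Oren holds 89% of Nordquist, so Oren controls Nordquist.
Oren holds 100% of Selkirk, so Oren controls Selkirk.
Nordquist and Selkirk and Juniper together hold 5% + 77% + 18% = 100% of Fennick, so Oren controls Fennick.
No other company's threshold is met.
Oren controls 4 companies.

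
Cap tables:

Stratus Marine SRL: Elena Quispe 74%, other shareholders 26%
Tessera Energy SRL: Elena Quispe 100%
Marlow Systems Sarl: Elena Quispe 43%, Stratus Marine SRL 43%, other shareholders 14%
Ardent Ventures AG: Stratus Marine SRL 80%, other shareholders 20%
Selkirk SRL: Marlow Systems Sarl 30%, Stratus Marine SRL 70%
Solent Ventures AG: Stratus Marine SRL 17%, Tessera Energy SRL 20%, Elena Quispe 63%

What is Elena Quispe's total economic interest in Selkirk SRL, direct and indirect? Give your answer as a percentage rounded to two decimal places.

74.25%

Elena reaches Selkirk along 3 paths.
Via Marlow: 43% × 30% = 12.9%.
Via Stratus → Marlow: 74% × 43% × 30% = 9.546%.
Via Stratus: 74% × 70% = 51.8%.
Total: 12.9% + 9.546% + 51.8% = 74.246%.
Rounded: 74.25%.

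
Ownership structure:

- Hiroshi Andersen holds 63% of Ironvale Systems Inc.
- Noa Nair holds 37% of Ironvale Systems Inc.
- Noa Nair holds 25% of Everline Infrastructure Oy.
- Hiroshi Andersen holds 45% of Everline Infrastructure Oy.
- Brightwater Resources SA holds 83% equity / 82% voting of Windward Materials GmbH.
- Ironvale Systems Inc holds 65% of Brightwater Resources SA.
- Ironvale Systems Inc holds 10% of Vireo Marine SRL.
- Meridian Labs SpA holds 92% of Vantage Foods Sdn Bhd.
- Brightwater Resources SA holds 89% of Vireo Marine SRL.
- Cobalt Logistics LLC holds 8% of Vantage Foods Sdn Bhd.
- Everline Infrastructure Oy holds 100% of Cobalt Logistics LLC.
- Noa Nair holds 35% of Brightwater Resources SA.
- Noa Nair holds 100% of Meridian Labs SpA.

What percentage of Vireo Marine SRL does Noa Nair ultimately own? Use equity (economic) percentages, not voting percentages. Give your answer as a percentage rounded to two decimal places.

Noa reaches Vireo along 3 paths.
Via Ironvale: 37% × 10% = 3.7%.
Via Ironvale → Brightwater: 37% × 65% × 89% = 21.4045%.
Via Brightwater: 35% × 89% = 31.15%.
Total: 3.7% + 21.4045% + 31.15% = 56.2545%.
Rounded: 56.25%.

56.25%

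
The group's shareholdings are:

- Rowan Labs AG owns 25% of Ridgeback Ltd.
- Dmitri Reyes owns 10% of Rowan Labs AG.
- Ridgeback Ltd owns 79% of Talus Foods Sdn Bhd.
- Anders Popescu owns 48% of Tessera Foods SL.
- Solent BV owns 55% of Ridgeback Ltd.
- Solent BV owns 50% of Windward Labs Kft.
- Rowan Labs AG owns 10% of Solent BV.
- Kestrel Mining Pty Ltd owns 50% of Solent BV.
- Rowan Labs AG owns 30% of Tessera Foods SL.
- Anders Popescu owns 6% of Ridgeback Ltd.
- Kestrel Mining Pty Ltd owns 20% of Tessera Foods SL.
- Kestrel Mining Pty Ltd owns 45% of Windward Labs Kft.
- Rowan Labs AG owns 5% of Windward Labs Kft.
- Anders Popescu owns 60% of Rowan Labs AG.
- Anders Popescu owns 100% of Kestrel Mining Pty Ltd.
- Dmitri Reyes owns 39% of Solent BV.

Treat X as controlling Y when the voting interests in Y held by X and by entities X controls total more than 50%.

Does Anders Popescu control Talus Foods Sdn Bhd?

Anders holds 60% of Rowan, so Anders controls Rowan.
Anders holds 100% of Kestrel, so Anders controls Kestrel.
Rowan and Kestrel together hold 10% + 50% = 60% of Solent, so Anders controls Solent.
Rowan and Anders and Solent together hold 25% + 6% + 55% = 86% of Ridgeback, so Anders controls Ridgeback.
Ridgeback holds 79% of Talus, so Anders controls Talus.

Yes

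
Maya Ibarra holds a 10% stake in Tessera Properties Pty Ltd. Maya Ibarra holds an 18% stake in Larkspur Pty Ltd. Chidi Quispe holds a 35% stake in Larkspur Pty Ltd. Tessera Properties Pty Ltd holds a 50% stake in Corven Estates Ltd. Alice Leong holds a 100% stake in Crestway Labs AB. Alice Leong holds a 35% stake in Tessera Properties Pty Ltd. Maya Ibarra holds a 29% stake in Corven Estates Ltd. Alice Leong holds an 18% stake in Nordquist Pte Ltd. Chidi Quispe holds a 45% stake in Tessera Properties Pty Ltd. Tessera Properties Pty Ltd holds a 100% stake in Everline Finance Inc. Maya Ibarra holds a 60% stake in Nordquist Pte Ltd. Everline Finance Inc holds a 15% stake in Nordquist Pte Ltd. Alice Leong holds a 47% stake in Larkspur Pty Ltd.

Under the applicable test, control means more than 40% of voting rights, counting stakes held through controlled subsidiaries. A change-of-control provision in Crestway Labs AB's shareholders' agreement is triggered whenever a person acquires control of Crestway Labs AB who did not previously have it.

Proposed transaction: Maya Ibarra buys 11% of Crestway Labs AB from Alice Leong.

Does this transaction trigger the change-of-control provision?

No

The purchase adds only to Maya's holdings (Alice's stake shrinks), so Maya is the only person who could newly come to control Crestway.
Maya holds 60% of Nordquist, so Maya controls Nordquist.
Neither Maya nor any entity Maya controls holds any voting interest in Crestway.
So before the transaction, Maya does not control Crestway.
After the purchase, Maya holds 11% of Crestway directly, and Alice's stake falls to 89%.
After the transaction, Maya's side holds 11% of Crestway, not > 40%, so Maya still does not control Crestway.
No new person acquires control, so the clause is not triggered.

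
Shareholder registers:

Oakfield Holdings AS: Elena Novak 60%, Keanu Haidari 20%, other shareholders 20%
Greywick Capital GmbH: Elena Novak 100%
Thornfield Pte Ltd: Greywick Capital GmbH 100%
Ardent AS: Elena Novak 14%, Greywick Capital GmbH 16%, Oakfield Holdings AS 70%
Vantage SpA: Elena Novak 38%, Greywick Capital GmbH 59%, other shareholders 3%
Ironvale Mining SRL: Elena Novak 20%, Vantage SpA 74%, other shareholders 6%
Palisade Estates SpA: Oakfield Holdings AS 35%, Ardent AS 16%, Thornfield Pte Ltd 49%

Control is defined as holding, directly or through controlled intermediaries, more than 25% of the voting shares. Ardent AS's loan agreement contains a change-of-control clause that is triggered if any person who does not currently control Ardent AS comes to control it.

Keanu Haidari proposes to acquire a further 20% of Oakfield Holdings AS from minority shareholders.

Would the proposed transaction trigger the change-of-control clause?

The purchase changes only Keanu's holdings, so Keanu is the only person who could newly come to control Ardent.
Keanu's largest direct stake is 20% in Oakfield, which does not meet the threshold, so Keanu controls no company.
Neither Keanu nor any entity Keanu controls holds any voting interest in Ardent.
So before the transaction, Keanu does not control Ardent.
After the purchase, Keanu's direct stake in Oakfield rises to 20% + 20% = 40%.
Keanu holds 40% of Oakfield, so Keanu controls Oakfield.
Oakfield holds 70% of Ardent, so Keanu controls Ardent.
Keanu did not control Ardent before and does after, so the clause is triggered.

Yes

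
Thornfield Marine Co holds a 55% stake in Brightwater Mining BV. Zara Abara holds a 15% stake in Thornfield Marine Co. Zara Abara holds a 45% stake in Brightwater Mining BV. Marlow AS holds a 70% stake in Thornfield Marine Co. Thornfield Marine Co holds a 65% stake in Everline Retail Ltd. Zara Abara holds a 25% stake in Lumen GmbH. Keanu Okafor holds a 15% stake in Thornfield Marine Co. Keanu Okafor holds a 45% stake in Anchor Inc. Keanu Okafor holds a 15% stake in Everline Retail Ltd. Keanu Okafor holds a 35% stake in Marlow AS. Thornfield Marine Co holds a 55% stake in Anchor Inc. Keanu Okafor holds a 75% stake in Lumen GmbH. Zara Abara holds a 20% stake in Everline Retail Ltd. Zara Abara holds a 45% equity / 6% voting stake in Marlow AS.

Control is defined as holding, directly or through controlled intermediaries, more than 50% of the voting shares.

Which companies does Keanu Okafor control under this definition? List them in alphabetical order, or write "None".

Keanu holds 75% of Lumen, so Keanu controls Lumen.
No other company's threshold is met.

Lumen GmbH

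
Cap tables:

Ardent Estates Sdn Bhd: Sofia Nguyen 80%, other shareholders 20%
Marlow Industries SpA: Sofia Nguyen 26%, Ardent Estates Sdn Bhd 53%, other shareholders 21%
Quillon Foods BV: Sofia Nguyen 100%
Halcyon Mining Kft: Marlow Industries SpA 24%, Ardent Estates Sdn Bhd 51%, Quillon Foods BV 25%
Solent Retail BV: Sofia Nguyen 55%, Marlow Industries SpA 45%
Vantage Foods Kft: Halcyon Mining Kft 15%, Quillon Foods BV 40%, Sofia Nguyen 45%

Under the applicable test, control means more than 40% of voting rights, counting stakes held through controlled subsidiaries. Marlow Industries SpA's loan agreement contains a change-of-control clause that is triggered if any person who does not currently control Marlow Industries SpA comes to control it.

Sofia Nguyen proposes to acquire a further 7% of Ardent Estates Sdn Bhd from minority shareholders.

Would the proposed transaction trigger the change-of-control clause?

The purchase changes only Sofia's holdings, so Sofia is the only person who could newly come to control Marlow.
Sofia holds 80% of Ardent, so Sofia controls Ardent.
Sofia and Ardent together hold 26% + 53% = 79% of Marlow, so Sofia controls Marlow.
So Sofia already controls Marlow before the transaction.
After the purchase, Sofia's direct stake in Ardent rises to 80% + 7% = 87%.
Sofia controlled Marlow already, so this is not a new person acquiring control; every other person's position is unchanged or reduced.
No new person acquires control, so the clause is not triggered.

No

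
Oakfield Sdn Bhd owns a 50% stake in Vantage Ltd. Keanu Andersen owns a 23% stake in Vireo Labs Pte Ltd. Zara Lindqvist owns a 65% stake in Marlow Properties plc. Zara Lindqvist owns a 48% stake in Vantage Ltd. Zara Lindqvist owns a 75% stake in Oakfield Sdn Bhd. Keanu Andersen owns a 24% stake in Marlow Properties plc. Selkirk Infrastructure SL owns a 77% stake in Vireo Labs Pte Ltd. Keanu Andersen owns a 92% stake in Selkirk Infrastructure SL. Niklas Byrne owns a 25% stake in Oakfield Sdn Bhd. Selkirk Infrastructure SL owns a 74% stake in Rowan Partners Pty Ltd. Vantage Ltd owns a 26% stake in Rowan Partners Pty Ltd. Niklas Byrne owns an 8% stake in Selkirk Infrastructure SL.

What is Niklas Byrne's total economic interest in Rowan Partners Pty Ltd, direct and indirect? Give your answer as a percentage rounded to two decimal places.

Niklas reaches Rowan along 2 paths.
Via Oakfield → Vantage: 25% × 50% × 26% = 3.25%.
Via Selkirk: 8% × 74% = 5.92%.
Total: 3.25% + 5.92% = 9.17%.

9.17%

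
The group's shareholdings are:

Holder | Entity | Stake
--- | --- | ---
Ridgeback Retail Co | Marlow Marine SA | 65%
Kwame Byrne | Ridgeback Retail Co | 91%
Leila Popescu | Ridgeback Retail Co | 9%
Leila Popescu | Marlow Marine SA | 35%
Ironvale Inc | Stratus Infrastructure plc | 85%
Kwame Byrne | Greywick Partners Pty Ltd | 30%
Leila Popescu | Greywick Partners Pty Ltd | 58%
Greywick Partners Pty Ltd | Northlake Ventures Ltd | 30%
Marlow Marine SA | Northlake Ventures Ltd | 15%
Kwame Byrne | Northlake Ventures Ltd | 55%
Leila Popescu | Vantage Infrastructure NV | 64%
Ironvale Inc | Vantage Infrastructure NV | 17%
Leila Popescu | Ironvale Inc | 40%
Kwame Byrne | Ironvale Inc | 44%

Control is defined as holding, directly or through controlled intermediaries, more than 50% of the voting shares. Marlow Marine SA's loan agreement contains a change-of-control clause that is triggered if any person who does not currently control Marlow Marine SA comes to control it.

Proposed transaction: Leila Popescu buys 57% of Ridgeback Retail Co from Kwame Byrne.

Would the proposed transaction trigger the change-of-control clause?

The purchase adds only to Leila's holdings (Kwame's stake shrinks), so Leila is the only person who could newly come to control Marlow.
Leila holds 58% of Greywick, so Leila controls Greywick.
Leila holds 64% of Vantage, so Leila controls Vantage.
In Marlow, Leila's side holds only 35%, not > 50%.
So before the transaction, Leila does not control Marlow.
After the purchase, Leila's direct stake in Ridgeback rises to 9% + 57% = 66%, and Kwame's stake falls to 34%.
Leila holds 66% of Ridgeback, so Leila controls Ridgeback.
Ridgeback and Leila together hold 65% + 35% = 100% of Marlow, so Leila controls Marlow.
Leila did not control Marlow before and does after, so the clause is triggered.

Yes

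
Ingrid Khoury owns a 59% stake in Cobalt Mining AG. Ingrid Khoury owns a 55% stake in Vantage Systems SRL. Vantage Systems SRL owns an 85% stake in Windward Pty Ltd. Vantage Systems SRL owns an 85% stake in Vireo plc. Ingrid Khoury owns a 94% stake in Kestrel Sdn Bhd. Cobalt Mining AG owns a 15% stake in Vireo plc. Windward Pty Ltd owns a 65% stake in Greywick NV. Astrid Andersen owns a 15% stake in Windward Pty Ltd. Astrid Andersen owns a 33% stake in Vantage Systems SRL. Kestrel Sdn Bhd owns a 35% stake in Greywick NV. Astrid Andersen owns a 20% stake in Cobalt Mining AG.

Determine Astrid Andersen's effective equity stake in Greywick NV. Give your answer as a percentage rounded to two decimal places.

Astrid reaches Greywick along 2 paths.
Via Vantage → Windward: 33% × 85% × 65% = 18.2325%.
Via Windward: 15% × 65% = 9.75%.
Total: 18.2325% + 9.75% = 27.9825%.
Rounded: 27.98%.

27.98%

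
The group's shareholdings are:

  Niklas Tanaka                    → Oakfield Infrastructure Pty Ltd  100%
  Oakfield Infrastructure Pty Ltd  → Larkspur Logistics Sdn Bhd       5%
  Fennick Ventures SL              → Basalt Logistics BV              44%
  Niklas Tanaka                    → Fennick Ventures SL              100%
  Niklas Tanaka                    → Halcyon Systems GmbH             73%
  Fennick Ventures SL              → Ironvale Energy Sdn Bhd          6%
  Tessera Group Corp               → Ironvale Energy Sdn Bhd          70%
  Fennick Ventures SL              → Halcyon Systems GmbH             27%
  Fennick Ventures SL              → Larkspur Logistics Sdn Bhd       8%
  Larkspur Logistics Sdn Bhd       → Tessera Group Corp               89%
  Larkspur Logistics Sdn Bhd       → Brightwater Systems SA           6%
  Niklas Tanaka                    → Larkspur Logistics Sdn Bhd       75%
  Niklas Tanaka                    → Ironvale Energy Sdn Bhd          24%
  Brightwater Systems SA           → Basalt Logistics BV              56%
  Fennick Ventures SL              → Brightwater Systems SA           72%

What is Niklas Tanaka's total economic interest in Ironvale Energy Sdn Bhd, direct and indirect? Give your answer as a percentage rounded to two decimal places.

84.82%

Niklas reaches Ironvale along 5 paths.
Via Fennick → Larkspur → Tessera: 100% × 8% × 89% × 70% = 4.984%.
Via Larkspur → Tessera: 75% × 89% × 70% = 46.725%.
Via Oakfield → Larkspur → Tessera: 100% × 5% × 89% × 70% = 3.115%.
Via Fennick: 100% × 6% = 6%.
Direct stake: 24% = 24%.
Total: 4.984% + 46.725% + 3.115% + 6% + 24% = 84.824%.
Rounded: 84.82%.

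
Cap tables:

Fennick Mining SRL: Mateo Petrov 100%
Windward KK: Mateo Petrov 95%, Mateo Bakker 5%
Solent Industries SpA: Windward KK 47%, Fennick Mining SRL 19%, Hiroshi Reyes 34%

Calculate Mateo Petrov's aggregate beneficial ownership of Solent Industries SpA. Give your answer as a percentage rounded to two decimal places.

Mateo Petrov reaches Solent along 2 paths.
Via Windward: 95% × 47% = 44.65%.
Via Fennick: 100% × 19% = 19%.
Total: 44.65% + 19% = 63.65%.

63.65%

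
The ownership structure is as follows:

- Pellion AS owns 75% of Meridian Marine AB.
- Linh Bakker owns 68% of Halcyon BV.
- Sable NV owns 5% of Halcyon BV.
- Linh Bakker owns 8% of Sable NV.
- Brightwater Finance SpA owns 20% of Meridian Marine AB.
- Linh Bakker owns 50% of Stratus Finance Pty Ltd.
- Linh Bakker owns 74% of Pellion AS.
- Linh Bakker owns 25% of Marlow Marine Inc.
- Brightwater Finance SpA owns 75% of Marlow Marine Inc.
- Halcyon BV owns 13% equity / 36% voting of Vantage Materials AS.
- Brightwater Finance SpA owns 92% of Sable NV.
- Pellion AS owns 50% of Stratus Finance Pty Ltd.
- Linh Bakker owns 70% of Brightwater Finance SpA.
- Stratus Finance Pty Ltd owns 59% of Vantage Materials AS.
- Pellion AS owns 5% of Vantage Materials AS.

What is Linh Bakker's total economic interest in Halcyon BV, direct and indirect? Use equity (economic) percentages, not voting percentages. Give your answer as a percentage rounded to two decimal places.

Linh reaches Halcyon along 3 paths.
Via Sable: 8% × 5% = 0.4%.
Via Brightwater → Sable: 70% × 92% × 5% = 3.22%.
Direct stake: 68% = 68%.
Total: 0.4% + 3.22% + 68% = 71.62%.

71.62%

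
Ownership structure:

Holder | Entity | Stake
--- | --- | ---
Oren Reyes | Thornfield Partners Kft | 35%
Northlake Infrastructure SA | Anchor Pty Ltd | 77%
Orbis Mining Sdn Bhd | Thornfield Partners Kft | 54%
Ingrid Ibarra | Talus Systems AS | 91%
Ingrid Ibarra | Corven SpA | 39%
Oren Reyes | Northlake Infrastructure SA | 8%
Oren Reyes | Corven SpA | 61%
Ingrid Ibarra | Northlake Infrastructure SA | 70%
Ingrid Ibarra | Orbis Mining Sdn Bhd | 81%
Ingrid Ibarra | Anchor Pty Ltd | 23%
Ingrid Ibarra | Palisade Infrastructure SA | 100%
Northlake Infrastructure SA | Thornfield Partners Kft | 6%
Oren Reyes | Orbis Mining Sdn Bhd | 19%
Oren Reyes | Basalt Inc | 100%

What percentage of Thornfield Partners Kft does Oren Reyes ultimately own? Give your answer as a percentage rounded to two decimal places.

45.74%

Oren reaches Thornfield along 3 paths.
Via Orbis: 19% × 54% = 10.26%.
Direct stake: 35% = 35%.
Via Northlake: 8% × 6% = 0.48%.
Total: 10.26% + 35% + 0.48% = 45.74%.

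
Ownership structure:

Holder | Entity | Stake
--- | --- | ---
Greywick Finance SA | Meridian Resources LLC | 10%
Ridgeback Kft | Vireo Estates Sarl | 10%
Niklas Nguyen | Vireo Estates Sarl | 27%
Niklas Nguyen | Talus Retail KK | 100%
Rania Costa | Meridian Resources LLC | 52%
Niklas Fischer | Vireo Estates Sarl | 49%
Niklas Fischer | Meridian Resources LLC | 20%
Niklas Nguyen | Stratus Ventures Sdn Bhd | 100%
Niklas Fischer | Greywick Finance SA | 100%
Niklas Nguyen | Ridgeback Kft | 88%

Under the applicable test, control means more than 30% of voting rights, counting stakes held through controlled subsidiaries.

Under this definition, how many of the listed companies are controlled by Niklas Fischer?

2

Niklas Fischer holds 100% of Greywick, so Niklas Fischer controls Greywick.
Niklas Fischer holds 49% of Vireo, so Niklas Fischer controls Vireo.
No other company's threshold is met.
Niklas Fischer controls 2 companies.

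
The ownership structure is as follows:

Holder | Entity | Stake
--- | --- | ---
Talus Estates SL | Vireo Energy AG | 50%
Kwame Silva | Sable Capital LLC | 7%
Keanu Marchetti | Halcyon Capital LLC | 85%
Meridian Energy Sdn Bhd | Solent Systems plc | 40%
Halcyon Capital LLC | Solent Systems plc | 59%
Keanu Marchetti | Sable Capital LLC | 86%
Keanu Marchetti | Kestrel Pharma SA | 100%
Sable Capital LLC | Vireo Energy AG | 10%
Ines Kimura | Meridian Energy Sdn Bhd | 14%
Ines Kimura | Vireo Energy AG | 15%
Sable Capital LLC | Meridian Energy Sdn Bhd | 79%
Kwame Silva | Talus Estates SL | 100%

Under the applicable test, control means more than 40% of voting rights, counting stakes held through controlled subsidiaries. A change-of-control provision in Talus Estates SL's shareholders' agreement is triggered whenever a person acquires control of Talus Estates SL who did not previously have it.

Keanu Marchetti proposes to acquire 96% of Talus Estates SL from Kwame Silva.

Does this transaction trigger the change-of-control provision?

The purchase adds only to Keanu's holdings (Kwame's stake shrinks), so Keanu is the only person who could newly come to control Talus.
Keanu holds 85% of Halcyon, so Keanu controls Halcyon.
Keanu holds 86% of Sable, so Keanu controls Sable.
Keanu holds 100% of Kestrel, so Keanu controls Kestrel.
Sable holds 79% of Meridian, so Keanu controls Meridian.
Meridian and Halcyon together hold 40% + 59% = 99% of Solent, so Keanu controls Solent.
Neither Keanu nor any entity Keanu controls holds any voting interest in Talus.
So before the transaction, Keanu does not control Talus.
After the purchase, Keanu holds 96% of Talus directly, and Kwame's stake falls to 4%.
Keanu holds 96% of Talus, so Keanu controls Talus.
Keanu did not control Talus before and does after, so the clause is triggered.

Yes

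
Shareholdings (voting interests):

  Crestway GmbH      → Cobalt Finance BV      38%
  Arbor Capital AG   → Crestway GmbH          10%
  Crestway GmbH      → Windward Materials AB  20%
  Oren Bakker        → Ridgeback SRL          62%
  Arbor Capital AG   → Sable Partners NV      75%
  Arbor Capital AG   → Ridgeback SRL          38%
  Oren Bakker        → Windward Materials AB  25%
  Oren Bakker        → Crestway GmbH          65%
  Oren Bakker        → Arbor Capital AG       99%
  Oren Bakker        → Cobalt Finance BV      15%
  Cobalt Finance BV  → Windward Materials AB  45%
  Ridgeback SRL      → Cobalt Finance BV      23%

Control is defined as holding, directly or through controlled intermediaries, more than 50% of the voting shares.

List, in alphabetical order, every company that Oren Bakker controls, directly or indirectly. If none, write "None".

Arbor Capital AG, Cobalt Finance BV, Crestway GmbH, Ridgeback SRL, Sable Partners NV, Windward Materials AB

Oren holds 99% of Arbor, so Oren controls Arbor.
Oren and Arbor together hold 65% + 10% = 75% of Crestway, so Oren controls Crestway.
Oren and Arbor together hold 62% + 38% = 100% of Ridgeback, so Oren controls Ridgeback.
Arbor holds 75% of Sable, so Oren controls Sable.
Crestway and Ridgeback and Oren together hold 38% + 23% + 15% = 76% of Cobalt, so Oren controls Cobalt.
Oren and Crestway and Cobalt together hold 25% + 20% + 45% = 90% of Windward, so Oren controls Windward.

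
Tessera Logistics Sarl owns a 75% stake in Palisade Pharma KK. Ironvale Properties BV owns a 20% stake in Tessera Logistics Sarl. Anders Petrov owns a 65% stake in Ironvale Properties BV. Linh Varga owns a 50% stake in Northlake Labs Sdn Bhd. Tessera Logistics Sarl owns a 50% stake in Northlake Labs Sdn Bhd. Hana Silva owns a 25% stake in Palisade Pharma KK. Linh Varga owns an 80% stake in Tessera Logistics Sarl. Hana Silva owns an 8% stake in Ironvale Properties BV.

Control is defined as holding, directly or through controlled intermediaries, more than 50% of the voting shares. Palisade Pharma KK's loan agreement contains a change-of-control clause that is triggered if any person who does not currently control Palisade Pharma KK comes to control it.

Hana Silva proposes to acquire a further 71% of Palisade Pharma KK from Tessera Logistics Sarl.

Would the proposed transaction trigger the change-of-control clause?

The purchase adds only to Hana's holdings (Tessera's stake shrinks), so Hana is the only person who could newly come to control Palisade.
Hana's largest direct stake is 25% in Palisade, which does not meet the threshold, so Hana controls no company.
In Palisade, Hana's side holds only 25%, not > 50%.
So before the transaction, Hana does not control Palisade.
After the purchase, Hana's direct stake in Palisade rises to 25% + 71% = 96%, and Tessera's stake falls to 4%.
Hana holds 96% of Palisade, so Hana controls Palisade.
Hana did not control Palisade before and does after, so the clause is triggered.

Yes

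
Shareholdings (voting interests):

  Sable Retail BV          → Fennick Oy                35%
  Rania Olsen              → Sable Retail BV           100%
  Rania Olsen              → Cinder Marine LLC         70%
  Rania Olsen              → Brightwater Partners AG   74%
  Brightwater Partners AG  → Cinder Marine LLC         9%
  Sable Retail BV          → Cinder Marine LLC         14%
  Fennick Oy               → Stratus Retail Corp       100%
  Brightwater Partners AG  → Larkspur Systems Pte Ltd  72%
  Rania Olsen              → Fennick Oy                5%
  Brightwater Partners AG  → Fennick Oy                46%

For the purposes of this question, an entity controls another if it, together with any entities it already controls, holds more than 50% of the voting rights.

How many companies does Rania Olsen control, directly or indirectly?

6

Rania holds 100% of Sable, so Rania controls Sable.
Rania holds 74% of Brightwater, so Rania controls Brightwater.
Sable and Brightwater and Rania together hold 35% + 46% + 5% = 86% of Fennick, so Rania controls Fennick.
Brightwater holds 72% of Larkspur, so Rania controls Larkspur.
Fennick holds 100% of Stratus, so Rania controls Stratus.
Sable and Rania and Brightwater together hold 14% + 70% + 9% = 93% of Cinder, so Rania controls Cinder.
Rania controls 6 companies.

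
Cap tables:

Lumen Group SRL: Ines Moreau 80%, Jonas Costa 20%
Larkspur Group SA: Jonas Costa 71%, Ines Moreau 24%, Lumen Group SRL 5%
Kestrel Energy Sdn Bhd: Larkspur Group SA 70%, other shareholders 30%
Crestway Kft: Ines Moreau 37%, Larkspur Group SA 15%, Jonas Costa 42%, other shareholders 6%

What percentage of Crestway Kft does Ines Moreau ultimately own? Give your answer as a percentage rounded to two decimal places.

Ines reaches Crestway along 3 paths.
Direct stake: 37% = 37%.
Via Larkspur: 24% × 15% = 3.6%.
Via Lumen → Larkspur: 80% × 5% × 15% = 0.6%.
Total: 37% + 3.6% + 0.6% = 41.2%.
Rounded: 41.20%.

41.20%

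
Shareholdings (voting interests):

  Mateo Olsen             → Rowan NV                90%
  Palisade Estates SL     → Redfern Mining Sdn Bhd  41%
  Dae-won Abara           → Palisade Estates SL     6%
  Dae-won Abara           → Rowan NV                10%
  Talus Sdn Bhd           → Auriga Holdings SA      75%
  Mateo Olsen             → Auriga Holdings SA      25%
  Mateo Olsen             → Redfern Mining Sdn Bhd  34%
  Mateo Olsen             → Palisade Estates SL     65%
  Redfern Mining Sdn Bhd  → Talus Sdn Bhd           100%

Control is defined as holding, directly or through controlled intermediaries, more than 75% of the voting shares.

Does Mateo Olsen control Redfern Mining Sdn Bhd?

Mateo holds 90% of Rowan, so Mateo controls Rowan.
In Redfern, Mateo's side holds only 34%, not > 75%.
So Mateo does not control Redfern.

No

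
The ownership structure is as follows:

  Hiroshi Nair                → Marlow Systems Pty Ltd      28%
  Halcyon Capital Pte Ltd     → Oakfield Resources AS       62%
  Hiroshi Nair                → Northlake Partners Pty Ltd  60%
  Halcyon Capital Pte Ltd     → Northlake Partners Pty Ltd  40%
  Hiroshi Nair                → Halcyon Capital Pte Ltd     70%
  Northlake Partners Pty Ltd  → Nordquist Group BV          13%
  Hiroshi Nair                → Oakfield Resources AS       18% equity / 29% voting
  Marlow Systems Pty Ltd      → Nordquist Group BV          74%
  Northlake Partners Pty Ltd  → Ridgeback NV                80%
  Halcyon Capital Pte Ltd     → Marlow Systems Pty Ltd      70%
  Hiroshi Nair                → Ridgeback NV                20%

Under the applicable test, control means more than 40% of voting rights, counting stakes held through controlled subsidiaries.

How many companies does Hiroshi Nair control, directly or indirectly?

Hiroshi holds 70% of Halcyon, so Hiroshi controls Halcyon.
Halcyon and Hiroshi together hold 62% + 29% = 91% of Oakfield, so Hiroshi controls Oakfield.
Halcyon and Hiroshi together hold 70% + 28% = 98% of Marlow, so Hiroshi controls Marlow.
Hiroshi and Halcyon together hold 60% + 40% = 100% of Northlake, so Hiroshi controls Northlake.
Northlake and Marlow together hold 13% + 74% = 87% of Nordquist, so Hiroshi controls Nordquist.
Northlake and Hiroshi together hold 80% + 20% = 100% of Ridgeback, so Hiroshi controls Ridgeback.
Hiroshi controls 6 companies.

6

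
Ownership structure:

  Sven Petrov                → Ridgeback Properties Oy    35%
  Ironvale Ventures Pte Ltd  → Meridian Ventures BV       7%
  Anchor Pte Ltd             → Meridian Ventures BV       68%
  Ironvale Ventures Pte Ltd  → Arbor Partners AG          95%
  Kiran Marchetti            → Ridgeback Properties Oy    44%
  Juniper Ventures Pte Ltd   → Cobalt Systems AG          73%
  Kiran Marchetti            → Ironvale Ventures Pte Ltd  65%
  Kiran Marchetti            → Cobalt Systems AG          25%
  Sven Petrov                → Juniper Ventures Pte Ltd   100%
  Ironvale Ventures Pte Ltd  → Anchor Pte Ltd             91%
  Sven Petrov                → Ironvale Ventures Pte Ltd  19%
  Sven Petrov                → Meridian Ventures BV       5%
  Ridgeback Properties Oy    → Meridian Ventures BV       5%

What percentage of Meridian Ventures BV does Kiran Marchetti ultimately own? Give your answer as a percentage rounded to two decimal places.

Kiran reaches Meridian along 3 paths.
Via Ironvale → Anchor: 65% × 91% × 68% = 40.222%.
Via Ridgeback: 44% × 5% = 2.2%.
Via Ironvale: 65% × 7% = 4.55%.
Total: 40.222% + 2.2% + 4.55% = 46.972%.
Rounded: 46.97%.

46.97%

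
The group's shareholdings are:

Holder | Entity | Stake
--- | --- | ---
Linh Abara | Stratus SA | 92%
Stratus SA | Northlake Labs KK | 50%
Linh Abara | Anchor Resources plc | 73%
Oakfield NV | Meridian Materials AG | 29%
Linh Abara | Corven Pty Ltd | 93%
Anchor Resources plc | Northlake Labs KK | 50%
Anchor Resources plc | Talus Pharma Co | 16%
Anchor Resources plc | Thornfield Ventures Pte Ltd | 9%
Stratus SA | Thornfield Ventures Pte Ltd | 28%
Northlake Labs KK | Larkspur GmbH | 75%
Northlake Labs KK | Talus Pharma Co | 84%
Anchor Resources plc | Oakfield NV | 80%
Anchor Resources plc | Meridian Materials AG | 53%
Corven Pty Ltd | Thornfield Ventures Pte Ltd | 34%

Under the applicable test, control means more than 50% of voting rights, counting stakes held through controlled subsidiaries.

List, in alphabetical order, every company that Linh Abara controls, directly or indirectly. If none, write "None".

Linh holds 73% of Anchor, so Linh controls Anchor.
Linh holds 92% of Stratus, so Linh controls Stratus.
Linh holds 93% of Corven, so Linh controls Corven.
Anchor holds 80% of Oakfield, so Linh controls Oakfield.
Stratus and Anchor together hold 50% + 50% = 100% of Northlake, so Linh controls Northlake.
Anchor and Corven and Stratus together hold 9% + 34% + 28% = 71% of Thornfield, so Linh controls Thornfield.
Oakfield and Anchor together hold 29% + 53% = 82% of Meridian, so Linh controls Meridian.
Northlake holds 75% of Larkspur, so Linh controls Larkspur.
Northlake and Anchor together hold 84% + 16% = 100% of Talus, so Linh controls Talus.

Anchor Resources plc, Corven Pty Ltd, Larkspur GmbH, Meridian Materials AG, Northlake Labs KK, Oakfield NV, Stratus SA, Talus Pharma Co, Thornfield Ventures Pte Ltd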